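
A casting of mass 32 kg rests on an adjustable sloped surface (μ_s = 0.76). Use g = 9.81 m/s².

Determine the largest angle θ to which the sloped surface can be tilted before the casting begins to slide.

θ_max ≈ 37.2°

At the slip threshold, m g sin θ = μ_s · m g cos θ, so tan θ = μ_s.
θ_max = arctan(0.76) = 37.2°.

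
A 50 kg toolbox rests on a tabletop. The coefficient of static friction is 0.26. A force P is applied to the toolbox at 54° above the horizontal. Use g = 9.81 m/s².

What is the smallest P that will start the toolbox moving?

N = m g − P sin α (the pull lifts the toolbox).
At impending slip, P cos α = μ_s N = μ_s (m g − P sin α).
Solving: P (cos α + μ_s sin α) = μ_s m g → P = 0.26×490/(cos 54° + 0.26 sin 54°) = 128/0.7981 = 160 N.

P ≈ 160 N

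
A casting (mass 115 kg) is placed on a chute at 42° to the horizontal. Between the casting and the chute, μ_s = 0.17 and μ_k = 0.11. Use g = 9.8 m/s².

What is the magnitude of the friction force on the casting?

Normal force: N = m g cos θ = 115 × 9.8 × cos 42° = 837.5 N.
Along the slope the weight component is m g sin θ = 754.1 N; friction must supply exactly this, acting up-slope.
Maximum static friction available: μ_s N = 0.17 × 837.5 = 142.4 N.
Since |754.1| > 142.4 N, static friction cannot hold it; the casting slides down the incline and kinetic friction applies: f = μ_k N = 0.11 × 837.5 = 92.1 N.

f ≈ 92.1 N (up the incline)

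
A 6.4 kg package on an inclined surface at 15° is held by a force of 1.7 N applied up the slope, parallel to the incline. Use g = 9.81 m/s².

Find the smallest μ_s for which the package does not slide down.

μ_s,min ≈ 0.24

N = m g cos θ = 60.64 N.
Friction must make up the shortfall along the incline: f = m g sin θ − P = 16.25 − 1.7 = 14.55 N.
At the threshold f = μ_s N, so μ_s,min = 14.55/60.64 = 0.24.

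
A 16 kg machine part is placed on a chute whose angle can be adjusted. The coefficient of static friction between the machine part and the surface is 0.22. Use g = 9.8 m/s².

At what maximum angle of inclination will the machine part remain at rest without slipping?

At the slip threshold, m g sin θ = μ_s · m g cos θ, so tan θ = μ_s.
θ_max = arctan(0.22) = 12.4°.

θ_max ≈ 12.4°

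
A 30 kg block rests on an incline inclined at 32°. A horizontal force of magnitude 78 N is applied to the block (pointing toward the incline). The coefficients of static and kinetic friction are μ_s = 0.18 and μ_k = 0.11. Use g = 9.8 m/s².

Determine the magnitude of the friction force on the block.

f ≈ 32 N (up the incline)

Resolve perpendicular to the incline: N = m g cos θ + P sin θ = 30×9.8×cos 32° + 78×sin 32° = 290.7 N.
Along the incline, the net driving force (taking up-slope positive) is P cos θ − m g sin θ = 66.15 − 155.8 = -89.65 N, so equilibrium requires friction f = 89.65 N (up-slope).
The limit of static friction is μ_s N = 52.32 N.
|f_req| = 89.65 > 52.32 N → the block slides down the incline; f = μ_k N = 0.11 × 290.7 = 32 N.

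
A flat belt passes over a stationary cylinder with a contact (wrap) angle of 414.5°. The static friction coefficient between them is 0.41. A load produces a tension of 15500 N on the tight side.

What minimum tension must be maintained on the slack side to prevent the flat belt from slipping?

Capstan equation at impending slip: T_tight/T_slack = e^{μβ}.
β = 414.5° = 7.234 rad; e^{μβ} = e^{0.41×7.234} = 19.42.
T_slack = T_tight / e^{μβ} = 15500 / 19.42 = 798 N.

T_min ≈ 798 N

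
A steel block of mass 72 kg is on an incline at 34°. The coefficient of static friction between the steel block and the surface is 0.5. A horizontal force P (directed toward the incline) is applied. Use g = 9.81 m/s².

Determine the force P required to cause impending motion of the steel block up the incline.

P ≈ 1250 N

At impending motion up the slope, friction acts down-slope at its limit: f = μ_s N.
Perpendicular to the incline: N = m g cos θ + P sin θ.
Along the incline: P cos θ = m g sin θ + μ_s N = m g sin θ + μ_s (m g cos θ + P sin θ).
Solving, P (cos θ − μ_s sin θ) = m g (sin θ + μ_s cos θ), so P = 72×9.81×(sin 34° + 0.5 cos 34°)/(cos 34° − 0.5 sin 34°) = 706×0.9737/0.5494 = 1250 N.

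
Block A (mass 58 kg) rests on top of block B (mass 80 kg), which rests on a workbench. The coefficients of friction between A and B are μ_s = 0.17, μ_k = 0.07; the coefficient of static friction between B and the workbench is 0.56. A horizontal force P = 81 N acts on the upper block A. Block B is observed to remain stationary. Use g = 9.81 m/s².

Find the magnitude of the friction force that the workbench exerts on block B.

f ≈ 81 N

Normal force at the A–B interface: N₁ = m_A g = 569 N.
So the A–B interface can sustain at most μ_s N₁ = 96.73 N of static friction.
P = 81 N is within that limit, so A and B move together (both at rest); the A–B friction is simply f₁ = P = 81 N.
By Newton's third law B feels 81 N forward from A. With B stationary, the floor's static friction on B balances it: f₂ = 81 N (well within μ_s(m_A+m_B)g = 758.1 N).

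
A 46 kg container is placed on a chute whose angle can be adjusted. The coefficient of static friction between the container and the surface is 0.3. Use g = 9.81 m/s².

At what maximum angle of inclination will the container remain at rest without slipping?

θ_max ≈ 16.7°

At the slip threshold, m g sin θ = μ_s · m g cos θ, so tan θ = μ_s.
θ_max = arctan(0.3) = 16.7°.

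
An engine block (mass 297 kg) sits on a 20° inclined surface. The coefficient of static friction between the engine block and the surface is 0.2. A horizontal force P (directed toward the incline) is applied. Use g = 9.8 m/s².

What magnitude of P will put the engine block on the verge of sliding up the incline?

At impending motion up the slope, friction acts down-slope at its limit: f = μ_s N.
Perpendicular to the incline: N = m g cos θ + P sin θ.
Along the incline: P cos θ = m g sin θ + μ_s N = m g sin θ + μ_s (m g cos θ + P sin θ).
Solving, P (cos θ − μ_s sin θ) = m g (sin θ + μ_s cos θ), so P = 297×9.8×(sin 20° + 0.2 cos 20°)/(cos 20° − 0.2 sin 20°) = 2910×0.53/0.8713 = 1770 N.

P ≈ 1770 N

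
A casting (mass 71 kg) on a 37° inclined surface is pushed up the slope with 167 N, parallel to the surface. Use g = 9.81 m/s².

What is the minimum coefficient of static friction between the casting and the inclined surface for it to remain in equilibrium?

μ_s,min ≈ 0.453

N = m g cos θ = 556.3 N.
Friction must make up the shortfall along the incline: f = m g sin θ − P = 419.2 − 167 = 252.2 N.
At the threshold f = μ_s N, so μ_s,min = 252.2/556.3 = 0.453.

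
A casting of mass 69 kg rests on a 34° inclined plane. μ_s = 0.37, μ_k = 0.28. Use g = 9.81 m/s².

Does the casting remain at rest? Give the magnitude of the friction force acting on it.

f ≈ 157 N

N = m g cos θ = 561 N.
Down-slope weight component: m g sin θ = 379 N.
μ_s N = 208 N.
379 > 208 N, so it slides; kinetic friction f = μ_k N = 0.28×561 = 157 N.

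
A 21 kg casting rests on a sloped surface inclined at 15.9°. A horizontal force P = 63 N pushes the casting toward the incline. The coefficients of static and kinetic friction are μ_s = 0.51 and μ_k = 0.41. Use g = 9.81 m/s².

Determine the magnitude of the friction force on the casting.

Normal direction: N = m g cos θ + P sin θ = 215.4 N.
Parallel to the incline: P cos θ − m g sin θ = 60.59 − 56.44 = 4.151 N; the friction needed to balance this is 4.151 N acting down the slope.
The limit of static friction is μ_s N = 109.8 N.
|f_req| = 4.151 ≤ 109.8 N → the casting is in equilibrium; friction equals the required value.

f ≈ 4.15 N (down the incline)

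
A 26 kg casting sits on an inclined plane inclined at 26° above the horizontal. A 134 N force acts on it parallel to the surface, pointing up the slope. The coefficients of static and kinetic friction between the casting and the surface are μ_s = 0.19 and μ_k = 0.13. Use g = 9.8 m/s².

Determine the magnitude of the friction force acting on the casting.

f ≈ 22.3 N (down the incline)

Normal force: N = m g cos θ = 26 × 9.8 × cos 26° = 229 N.
For equilibrium along the incline the friction force must supply f = m g sin θ − P = 111.7 − 134 = -22.3 N (positive meaning up-slope).
Maximum static friction available: μ_s N = 0.19 × 229 = 43.51 N.
Since |-22.3| ≤ 43.51 N, static friction is sufficient; f equals the required value, not μ_s N.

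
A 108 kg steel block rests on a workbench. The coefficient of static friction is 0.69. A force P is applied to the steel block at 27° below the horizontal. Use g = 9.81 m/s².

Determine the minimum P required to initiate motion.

N = m g + P sin α (the push presses the steel block into the workbench).
At impending slip, P cos α = μ_s N = μ_s (m g + P sin α).
Solving: P (cos α − μ_s sin α) = μ_s m g → P = 0.69×1060/(cos 27° − 0.69 sin 27°) = 731/0.5778 = 1270 N.

P ≈ 1270 N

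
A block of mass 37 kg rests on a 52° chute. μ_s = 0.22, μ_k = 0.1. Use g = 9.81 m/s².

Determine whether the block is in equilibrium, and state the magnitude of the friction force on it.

N = m g cos θ = 223 N.
Down-slope weight component: m g sin θ = 286 N.
μ_s N = 49.2 N.
286 > 49.2 N, so it slides; kinetic friction f = μ_k N = 0.1×223 = 22.3 N.

f ≈ 22.3 N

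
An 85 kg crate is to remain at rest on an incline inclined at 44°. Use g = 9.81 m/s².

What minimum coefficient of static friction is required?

μ_s,min ≈ 0.966

At the slip threshold m g sin θ = μ_s m g cos θ, so μ_s,min = tan θ.
μ_s,min = tan 44° = 0.966.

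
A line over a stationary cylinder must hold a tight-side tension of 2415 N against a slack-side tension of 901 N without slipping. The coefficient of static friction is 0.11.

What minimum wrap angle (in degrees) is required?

β_min ≈ 514°

T₂/T₁ = e^{μβ} → β = ln(T₂/T₁)/μ.
β = ln(2415/901)/0.11 = 0.9859/0.11 = 8.963 rad.
In degrees: β = 8.963 × 180/π = 514°.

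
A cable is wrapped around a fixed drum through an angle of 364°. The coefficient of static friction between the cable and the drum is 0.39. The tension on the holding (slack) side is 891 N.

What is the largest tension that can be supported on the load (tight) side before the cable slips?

T_max ≈ 10600 N

At impending slip the capstan equation gives T₂/T₁ = e^{μβ} with β in radians.
β = 364° × π/180 = 6.353 rad.
e^{μβ} = e^{0.39×6.353} = 11.91.
T₂ = T₁ · e^{μβ} = 891 × 11.91 = 10600 N.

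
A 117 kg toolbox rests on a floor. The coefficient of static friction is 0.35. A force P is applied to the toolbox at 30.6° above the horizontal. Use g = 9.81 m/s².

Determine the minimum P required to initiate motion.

N = m g − P sin α (the pull lifts the toolbox).
At impending slip, P cos α = μ_s N = μ_s (m g − P sin α).
Solving: P (cos α + μ_s sin α) = μ_s m g → P = 0.35×1150/(cos 30.6° + 0.35 sin 30.6°) = 402/1.039 = 387 N.

P ≈ 387 N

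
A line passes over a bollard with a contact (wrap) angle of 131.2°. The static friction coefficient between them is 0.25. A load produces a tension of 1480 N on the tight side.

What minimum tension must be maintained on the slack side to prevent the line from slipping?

Capstan equation at impending slip: T_tight/T_slack = e^{μβ}.
β = 131.2° = 2.29 rad; e^{μβ} = e^{0.25×2.29} = 1.773.
T_slack = T_tight / e^{μβ} = 1480 / 1.773 = 835 N.

T_min ≈ 835 N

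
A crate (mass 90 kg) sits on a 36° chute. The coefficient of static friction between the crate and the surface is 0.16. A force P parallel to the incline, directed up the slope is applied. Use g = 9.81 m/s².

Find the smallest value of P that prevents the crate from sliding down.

The crate tends to slide down (tan θ > μ_s), so at the point of impending slip friction acts up-slope at its limit: f = μ_s N.
P is parallel to the surface, so N = m g cos θ = 714 N.
Along the incline: P + μ_s N = m g sin θ, so P = 519 − 0.16×714 = 405 N.

P_min ≈ 405 N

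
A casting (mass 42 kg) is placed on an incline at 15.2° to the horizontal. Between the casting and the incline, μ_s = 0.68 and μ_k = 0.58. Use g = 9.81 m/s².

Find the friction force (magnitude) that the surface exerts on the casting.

f ≈ 108 N (up the incline)

Normal force: N = m g cos θ = 42 × 9.81 × cos 15.2° = 397.6 N.
Along the slope the weight component is m g sin θ = 108 N; friction must supply exactly this, acting up-slope.
Static friction can supply at most μ_s N = 270.4 N.
Since |108| ≤ 270.4 N, the casting remains in static equilibrium and friction takes exactly the required value.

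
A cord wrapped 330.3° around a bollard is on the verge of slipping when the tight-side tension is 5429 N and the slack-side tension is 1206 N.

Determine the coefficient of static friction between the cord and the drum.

μ ≈ 0.261

T₂/T₁ = e^{μβ} → μ = ln(T₂/T₁)/β.
β = 330.3° = 5.765 rad.
μ = ln(5429/1206)/5.765 = ln(4.502)/5.765 = 0.261.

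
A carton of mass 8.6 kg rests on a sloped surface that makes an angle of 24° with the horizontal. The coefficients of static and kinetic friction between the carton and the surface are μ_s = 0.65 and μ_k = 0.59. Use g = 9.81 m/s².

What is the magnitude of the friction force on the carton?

f ≈ 34.3 N (up the incline)

Perpendicular to the surface, N = m g cos θ = 8.6·9.81·cos 24° = 77.07 N.
For equilibrium along the incline, friction must balance the weight component: f = m g sin θ = 34.31 N up the slope.
Maximum static friction available: μ_s N = 0.65 × 77.07 = 50.1 N.
Since |34.31| ≤ 50.1 N, no slip — friction simply equals what equilibrium demands.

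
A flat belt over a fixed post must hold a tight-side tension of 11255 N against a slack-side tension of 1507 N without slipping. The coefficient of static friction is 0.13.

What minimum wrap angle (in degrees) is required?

T₂/T₁ = e^{μβ} → β = ln(T₂/T₁)/μ.
β = ln(11255/1507)/0.13 = 2.011/0.13 = 15.47 rad.
In degrees: β = 15.47 × 180/π = 886°.

β_min ≈ 886°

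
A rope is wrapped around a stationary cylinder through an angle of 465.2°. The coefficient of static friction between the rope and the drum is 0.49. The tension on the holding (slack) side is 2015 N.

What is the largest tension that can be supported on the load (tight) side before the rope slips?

At impending slip the capstan equation gives T₂/T₁ = e^{μβ} with β in radians.
β = 465.2° × π/180 = 8.119 rad.
e^{μβ} = e^{0.49×8.119} = 53.43.
T₂ = T₁ · e^{μβ} = 2015 × 53.43 = 108000 N.

T_max ≈ 108000 N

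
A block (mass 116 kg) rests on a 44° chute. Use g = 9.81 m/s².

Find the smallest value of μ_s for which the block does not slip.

At the slip threshold m g sin θ = μ_s m g cos θ, so μ_s,min = tan θ.
μ_s,min = tan 44° = 0.966.

μ_s,min ≈ 0.966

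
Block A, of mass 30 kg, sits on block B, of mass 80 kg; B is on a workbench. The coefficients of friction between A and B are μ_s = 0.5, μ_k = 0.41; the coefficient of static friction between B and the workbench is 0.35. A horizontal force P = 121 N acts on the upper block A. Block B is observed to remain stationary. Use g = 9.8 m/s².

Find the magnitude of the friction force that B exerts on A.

The normal force B exerts on A is simply A's weight, N₁ = 294 N.
So the A–B interface can sustain at most μ_s N₁ = 147 N of static friction.
P = 121 N is within that limit, so A and B move together (both at rest); the A–B friction is simply f₁ = P = 121 N.
By Newton's third law B feels 121 N forward from A. With B stationary, the floor's static friction on B balances it: f₂ = 121 N (well within μ_s(m_A+m_B)g = 377.3 N).

f ≈ 121 N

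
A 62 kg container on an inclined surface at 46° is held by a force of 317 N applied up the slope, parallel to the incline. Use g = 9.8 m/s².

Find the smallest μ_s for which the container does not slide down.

N = m g cos θ = 422.1 N.
Friction must make up the shortfall along the incline: f = m g sin θ − P = 437.1 − 317 = 120.1 N.
At the threshold f = μ_s N, so μ_s,min = 120.1/422.1 = 0.284.

μ_s,min ≈ 0.284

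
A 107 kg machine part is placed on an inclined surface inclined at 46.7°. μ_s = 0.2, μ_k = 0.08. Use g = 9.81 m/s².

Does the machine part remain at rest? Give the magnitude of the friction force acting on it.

f ≈ 57.6 N

N = m g cos θ = 720 N.
Down-slope weight component: m g sin θ = 764 N.
μ_s N = 144 N.
764 > 144 N, so it slides; kinetic friction f = μ_k N = 0.08×720 = 57.6 N.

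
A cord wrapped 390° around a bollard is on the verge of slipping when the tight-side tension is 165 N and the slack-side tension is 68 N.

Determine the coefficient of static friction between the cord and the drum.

T₂/T₁ = e^{μβ} → μ = ln(T₂/T₁)/β.
β = 390° = 6.807 rad.
μ = ln(165/68)/6.807 = ln(2.426)/6.807 = 0.13.

μ ≈ 0.13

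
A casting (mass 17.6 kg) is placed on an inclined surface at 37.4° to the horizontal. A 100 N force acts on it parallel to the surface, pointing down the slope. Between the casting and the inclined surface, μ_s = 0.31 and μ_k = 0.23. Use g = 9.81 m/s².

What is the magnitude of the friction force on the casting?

f ≈ 31.5 N (up the incline)

The normal reaction is N = m g cos θ = 137.2 N.
The friction needed for equilibrium is m g sin θ + P = 104.9 + 100 = 204.9 N, measured positive up-slope.
Maximum static friction available: μ_s N = 0.31 × 137.2 = 42.52 N.
Since |204.9| > 42.52 N, static friction cannot hold it; the casting slides down the incline and kinetic friction applies: f = μ_k N = 0.23 × 137.2 = 31.5 N.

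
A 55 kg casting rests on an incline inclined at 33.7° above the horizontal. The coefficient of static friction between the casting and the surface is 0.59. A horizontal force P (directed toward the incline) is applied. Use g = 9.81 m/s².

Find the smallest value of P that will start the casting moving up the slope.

At impending motion up the slope, friction acts down-slope at its limit: f = μ_s N.
Perpendicular to the incline: N = m g cos θ + P sin θ.
Along the incline: P cos θ = m g sin θ + μ_s N = m g sin θ + μ_s (m g cos θ + P sin θ).
Solving, P (cos θ − μ_s sin θ) = m g (sin θ + μ_s cos θ), so P = 55×9.81×(sin 33.7° + 0.59 cos 33.7°)/(cos 33.7° − 0.59 sin 33.7°) = 540×1.046/0.5046 = 1120 N.

P ≈ 1120 N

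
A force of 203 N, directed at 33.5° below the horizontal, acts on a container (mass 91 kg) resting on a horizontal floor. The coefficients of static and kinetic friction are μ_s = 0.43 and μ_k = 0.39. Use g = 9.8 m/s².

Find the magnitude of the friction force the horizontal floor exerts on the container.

Vertical equilibrium gives N = m g + P sin α = 1004 N.
The horizontal driving force is P cos α = 169.3 N, so equilibrium needs friction f = 169.3 N.
μ_s N = 0.43 × 1004 = 431.7 N.
169.3 ≤ 431.7 N → static; friction equals the required 169 N.

f ≈ 169 N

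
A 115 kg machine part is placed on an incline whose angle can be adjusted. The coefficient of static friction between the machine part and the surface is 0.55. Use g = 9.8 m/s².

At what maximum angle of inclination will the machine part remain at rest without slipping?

At the slip threshold, m g sin θ = μ_s · m g cos θ, so tan θ = μ_s.
θ_max = arctan(0.55) = 28.8°.

θ_max ≈ 28.8°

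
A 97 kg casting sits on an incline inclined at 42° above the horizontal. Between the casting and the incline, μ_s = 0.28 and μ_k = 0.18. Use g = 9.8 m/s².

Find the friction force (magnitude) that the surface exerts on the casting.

The normal reaction is N = m g cos θ = 706.4 N.
For equilibrium along the incline, friction must balance the weight component: f = m g sin θ = 636.1 N up the slope.
Maximum static friction available: μ_s N = 0.28 × 706.4 = 197.8 N.
Since |636.1| > 197.8 N, static friction cannot hold it; the casting slides down the incline and kinetic friction applies: f = μ_k N = 0.18 × 706.4 = 127 N.

f ≈ 127 N (up the incline)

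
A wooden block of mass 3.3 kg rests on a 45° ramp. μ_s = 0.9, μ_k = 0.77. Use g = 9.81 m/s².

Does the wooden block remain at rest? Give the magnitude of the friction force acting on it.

f ≈ 17.6 N

N = m g cos θ = 22.9 N.
Down-slope weight component: m g sin θ = 22.9 N.
μ_s N = 20.6 N.
22.9 > 20.6 N, so it slides; kinetic friction f = μ_k N = 0.77×22.9 = 17.6 N.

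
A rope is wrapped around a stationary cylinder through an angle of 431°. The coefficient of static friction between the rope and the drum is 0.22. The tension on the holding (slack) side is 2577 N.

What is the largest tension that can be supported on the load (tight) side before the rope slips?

T_max ≈ 13500 N

At impending slip the capstan equation gives T₂/T₁ = e^{μβ} with β in radians.
β = 431° × π/180 = 7.522 rad.
e^{μβ} = e^{0.22×7.522} = 5.233.
T₂ = T₁ · e^{μβ} = 2577 × 5.233 = 13500 N.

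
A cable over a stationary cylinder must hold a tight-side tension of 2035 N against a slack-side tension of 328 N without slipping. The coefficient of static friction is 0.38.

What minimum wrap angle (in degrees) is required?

β_min ≈ 275°

T₂/T₁ = e^{μβ} → β = ln(T₂/T₁)/μ.
β = ln(2035/328)/0.38 = 1.825/0.38 = 4.803 rad.
In degrees: β = 4.803 × 180/π = 275°.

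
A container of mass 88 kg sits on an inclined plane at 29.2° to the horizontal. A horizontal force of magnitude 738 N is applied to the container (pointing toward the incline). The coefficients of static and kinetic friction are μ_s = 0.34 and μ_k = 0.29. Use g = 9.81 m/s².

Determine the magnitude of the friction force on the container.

f ≈ 223 N (down the incline)

Normal direction: N = m g cos θ + P sin θ = 1114 N.
Along the incline, the net driving force (taking up-slope positive) is P cos θ − m g sin θ = 644.2 − 421.2 = 223.1 N, so equilibrium requires friction f = -223.1 N (down-slope).
Maximum static friction: μ_s N = 0.34 × 1114 = 378.6 N.
|f_req| = 223.1 ≤ 378.6 N → the container is in equilibrium; friction equals the required value.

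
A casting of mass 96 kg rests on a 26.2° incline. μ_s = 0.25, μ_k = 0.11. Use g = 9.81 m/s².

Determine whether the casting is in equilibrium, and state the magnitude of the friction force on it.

N = m g cos θ = 845 N.
Down-slope weight component: m g sin θ = 416 N.
μ_s N = 211 N.
416 > 211 N, so it slides; kinetic friction f = μ_k N = 0.11×845 = 93 N.

f ≈ 93 N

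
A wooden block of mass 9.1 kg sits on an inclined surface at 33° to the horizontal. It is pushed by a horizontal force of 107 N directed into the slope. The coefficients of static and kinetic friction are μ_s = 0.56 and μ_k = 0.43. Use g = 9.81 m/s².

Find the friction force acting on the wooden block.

The horizontal push has a component P sin θ into the surface, so N = m g cos θ + P sin θ = 74.87 + 58.28 = 133.1 N.
Parallel to the incline: P cos θ − m g sin θ = 89.74 − 48.62 = 41.12 N; the friction needed to balance this is 41.12 N acting down the slope.
Maximum static friction: μ_s N = 0.56 × 133.1 = 74.56 N.
|f_req| = 41.12 ≤ 74.56 N → the wooden block is in equilibrium; friction equals the required value.

f ≈ 41.1 N (down the incline)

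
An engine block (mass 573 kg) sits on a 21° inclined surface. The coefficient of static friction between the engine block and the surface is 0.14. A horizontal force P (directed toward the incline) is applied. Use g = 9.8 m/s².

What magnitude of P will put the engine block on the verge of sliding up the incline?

At impending motion up the slope, friction acts down-slope at its limit: f = μ_s N.
Perpendicular to the incline: N = m g cos θ + P sin θ.
Along the incline: P cos θ = m g sin θ + μ_s N = m g sin θ + μ_s (m g cos θ + P sin θ).
Solving, P (cos θ − μ_s sin θ) = m g (sin θ + μ_s cos θ), so P = 573×9.8×(sin 21° + 0.14 cos 21°)/(cos 21° − 0.14 sin 21°) = 5620×0.4891/0.8834 = 3110 N.

P ≈ 3110 N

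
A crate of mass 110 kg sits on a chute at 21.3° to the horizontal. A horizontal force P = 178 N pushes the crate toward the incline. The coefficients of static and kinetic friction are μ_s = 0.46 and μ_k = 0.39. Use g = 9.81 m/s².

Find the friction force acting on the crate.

f ≈ 226 N (up the incline)

Normal direction: N = m g cos θ + P sin θ = 1070 N.
Parallel to the incline: P cos θ − m g sin θ = 165.8 − 392 = -226.1 N; the friction needed to balance this is 226.1 N acting up the slope.
The limit of static friction is μ_s N = 492.2 N.
|f_req| = 226.1 ≤ 492.2 N → the crate is in equilibrium; friction equals the required value.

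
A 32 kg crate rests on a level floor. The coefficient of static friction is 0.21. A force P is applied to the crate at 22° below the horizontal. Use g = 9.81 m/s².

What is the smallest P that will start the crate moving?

N = m g + P sin α (the push presses the crate into the level floor).
At impending slip, P cos α = μ_s N = μ_s (m g + P sin α).
Solving: P (cos α − μ_s sin α) = μ_s m g → P = 0.21×314/(cos 22° − 0.21 sin 22°) = 65.9/0.8485 = 77.7 N.

P ≈ 77.7 N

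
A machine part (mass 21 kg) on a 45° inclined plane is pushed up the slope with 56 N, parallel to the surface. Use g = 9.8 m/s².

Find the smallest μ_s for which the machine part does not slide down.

μ_s,min ≈ 0.615

N = m g cos θ = 145.5 N.
Friction must make up the shortfall along the incline: f = m g sin θ − P = 145.5 − 56 = 89.52 N.
At the threshold f = μ_s N, so μ_s,min = 89.52/145.5 = 0.615.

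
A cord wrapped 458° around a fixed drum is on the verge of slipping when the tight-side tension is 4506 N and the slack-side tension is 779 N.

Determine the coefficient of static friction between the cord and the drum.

μ ≈ 0.22

T₂/T₁ = e^{μβ} → μ = ln(T₂/T₁)/β.
β = 458° = 7.994 rad.
μ = ln(4506/779)/7.994 = ln(5.784)/7.994 = 0.22.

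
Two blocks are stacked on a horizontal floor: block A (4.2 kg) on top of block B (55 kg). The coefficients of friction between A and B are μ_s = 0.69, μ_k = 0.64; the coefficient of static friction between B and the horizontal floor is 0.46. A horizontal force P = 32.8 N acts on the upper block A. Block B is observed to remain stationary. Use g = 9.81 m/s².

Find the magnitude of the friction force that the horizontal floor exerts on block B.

f ≈ 26.4 N

The normal force B exerts on A is simply A's weight, N₁ = 41.2 N.
So the A–B interface can sustain at most μ_s N₁ = 28.43 N of static friction.
Since P = 32.8 N > 28.43 N, A slides on B; the A–B friction is kinetic: f₁ = μ_k N₁ = 0.64×41.2 = 26.4 N.
By Newton's third law B feels 26.4 N forward from A. With B stationary, the floor's static friction on B balances it: f₂ = 26.4 N (well within μ_s(m_A+m_B)g = 267.1 N).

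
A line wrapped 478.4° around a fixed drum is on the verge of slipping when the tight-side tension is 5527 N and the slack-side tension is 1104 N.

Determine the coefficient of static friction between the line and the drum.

μ ≈ 0.193

T₂/T₁ = e^{μβ} → μ = ln(T₂/T₁)/β.
β = 478.4° = 8.35 rad.
μ = ln(5527/1104)/8.35 = ln(5.006)/8.35 = 0.193.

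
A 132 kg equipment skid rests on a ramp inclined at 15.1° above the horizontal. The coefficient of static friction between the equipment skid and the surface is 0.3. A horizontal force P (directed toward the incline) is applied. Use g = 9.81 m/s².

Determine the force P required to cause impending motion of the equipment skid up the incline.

P ≈ 803 N

At impending motion up the slope, friction acts down-slope at its limit: f = μ_s N.
Perpendicular to the incline: N = m g cos θ + P sin θ.
Along the incline: P cos θ = m g sin θ + μ_s N = m g sin θ + μ_s (m g cos θ + P sin θ).
Solving, P (cos θ − μ_s sin θ) = m g (sin θ + μ_s cos θ), so P = 132×9.81×(sin 15.1° + 0.3 cos 15.1°)/(cos 15.1° − 0.3 sin 15.1°) = 1290×0.5501/0.8873 = 803 N.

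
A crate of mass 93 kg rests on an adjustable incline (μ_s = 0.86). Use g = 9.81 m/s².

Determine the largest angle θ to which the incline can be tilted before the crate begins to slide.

At the slip threshold, m g sin θ = μ_s · m g cos θ, so tan θ = μ_s.
θ_max = arctan(0.86) = 40.7°.

θ_max ≈ 40.7°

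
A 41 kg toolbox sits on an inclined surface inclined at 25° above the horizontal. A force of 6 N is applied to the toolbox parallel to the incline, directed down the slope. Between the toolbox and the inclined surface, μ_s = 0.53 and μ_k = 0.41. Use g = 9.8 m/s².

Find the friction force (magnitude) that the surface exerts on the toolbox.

Normal force: N = m g cos θ = 41 × 9.8 × cos 25° = 364.2 N.
The friction needed for equilibrium is m g sin θ + P = 169.8 + 6 = 175.8 N, measured positive up-slope.
Static friction can supply at most μ_s N = 193 N.
Since |175.8| ≤ 193 N, no slip — friction simply equals what equilibrium demands.

f ≈ 176 N (up the incline)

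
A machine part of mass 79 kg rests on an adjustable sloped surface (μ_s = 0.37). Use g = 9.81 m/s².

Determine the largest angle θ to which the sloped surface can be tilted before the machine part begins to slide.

θ_max ≈ 20.3°

At the slip threshold, m g sin θ = μ_s · m g cos θ, so tan θ = μ_s.
θ_max = arctan(0.37) = 20.3°.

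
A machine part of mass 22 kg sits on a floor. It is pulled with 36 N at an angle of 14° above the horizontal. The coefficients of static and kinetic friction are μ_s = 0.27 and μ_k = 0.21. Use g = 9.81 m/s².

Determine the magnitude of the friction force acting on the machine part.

f ≈ 34.9 N

Vertical equilibrium gives N = m g − P sin α = 207.1 N.
The horizontal driving force is P cos α = 34.93 N, so equilibrium needs friction f = 34.93 N.
μ_s N = 0.27 × 207.1 = 55.92 N.
Since 34.93 N does not exceed the limit, the machine part stays at rest and f = 34.9 N.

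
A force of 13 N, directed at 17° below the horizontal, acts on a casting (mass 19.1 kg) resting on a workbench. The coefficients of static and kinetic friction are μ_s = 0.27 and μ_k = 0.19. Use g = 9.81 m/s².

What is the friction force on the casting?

Vertical equilibrium gives N = m g + P sin α = 191.2 N.
For equilibrium, f = P cos α = 13×cos 17° = 12.43 N.
The static-friction limit is μ_s N = 51.62 N.
Since 12.43 N does not exceed the limit, the casting stays at rest and f = 12.4 N.

f ≈ 12.4 N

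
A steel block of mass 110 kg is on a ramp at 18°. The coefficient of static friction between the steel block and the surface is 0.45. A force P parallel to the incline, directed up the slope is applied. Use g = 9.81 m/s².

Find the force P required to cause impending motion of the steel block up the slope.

At impending motion up the slope, friction acts down-slope at its limit: f = μ_s N.
P is parallel to the surface, so N = m g cos θ = 1030 N.
Along the incline: P = m g sin θ + μ_s N = 333 + 0.45×1030 = 795 N.

P ≈ 795 N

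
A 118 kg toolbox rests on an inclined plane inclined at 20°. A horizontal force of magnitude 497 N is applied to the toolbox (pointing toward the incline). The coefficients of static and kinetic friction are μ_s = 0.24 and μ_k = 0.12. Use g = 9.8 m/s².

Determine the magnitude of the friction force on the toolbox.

The horizontal push has a component P sin θ into the surface, so N = m g cos θ + P sin θ = 1087 + 170 = 1257 N.
Parallel to the incline: P cos θ − m g sin θ = 467 − 395.5 = 71.52 N; the friction needed to balance this is 71.52 N acting down the slope.
Maximum static friction: μ_s N = 0.24 × 1257 = 301.6 N.
Since 71.52 N is within the 301.6 N limit, the toolbox stays put and friction is exactly 71.5 N.

f ≈ 71.5 N (down the incline)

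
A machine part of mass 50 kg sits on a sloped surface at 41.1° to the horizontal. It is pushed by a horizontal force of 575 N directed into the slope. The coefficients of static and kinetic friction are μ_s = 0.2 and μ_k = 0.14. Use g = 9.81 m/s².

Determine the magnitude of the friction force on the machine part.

f ≈ 111 N (down the incline)

Normal direction: N = m g cos θ + P sin θ = 747.6 N.
Parallel to the incline: P cos θ − m g sin θ = 433.3 − 322.4 = 110.9 N; the friction needed to balance this is 110.9 N acting down the slope.
Maximum static friction: μ_s N = 0.2 × 747.6 = 149.5 N.
|f_req| = 110.9 ≤ 149.5 N → the machine part is in equilibrium; friction equals the required value.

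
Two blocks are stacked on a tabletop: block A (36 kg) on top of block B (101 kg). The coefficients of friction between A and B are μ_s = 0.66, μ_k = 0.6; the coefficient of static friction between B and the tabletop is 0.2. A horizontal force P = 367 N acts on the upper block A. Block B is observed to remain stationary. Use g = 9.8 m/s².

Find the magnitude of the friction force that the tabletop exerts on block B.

Between the blocks, N₁ = m_A g = 352.8 N.
Maximum static friction on A from B: μ_s N₁ = 0.66×352.8 = 232.8 N.
Since P = 367 N > 232.8 N, A slides on B; the A–B friction is kinetic: f₁ = μ_k N₁ = 0.6×352.8 = 212 N.
B experiences an equal 212 N forward from A (third law). B is in equilibrium, so the floor supplies f₂ = 212 N of static friction (limit μ_s(m_A+m_B)g = 268.5 N, not exceeded).

f ≈ 212 N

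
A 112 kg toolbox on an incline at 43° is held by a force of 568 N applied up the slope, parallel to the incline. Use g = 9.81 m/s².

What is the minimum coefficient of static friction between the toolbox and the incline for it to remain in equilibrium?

N = m g cos θ = 803.6 N.
Friction must make up the shortfall along the incline: f = m g sin θ − P = 749.3 − 568 = 181.3 N.
At the threshold f = μ_s N, so μ_s,min = 181.3/803.6 = 0.226.

μ_s,min ≈ 0.226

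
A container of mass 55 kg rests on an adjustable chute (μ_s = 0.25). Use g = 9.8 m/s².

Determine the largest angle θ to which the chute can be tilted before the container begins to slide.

θ_max ≈ 14°

At the slip threshold, m g sin θ = μ_s · m g cos θ, so tan θ = μ_s.
θ_max = arctan(0.25) = 14°.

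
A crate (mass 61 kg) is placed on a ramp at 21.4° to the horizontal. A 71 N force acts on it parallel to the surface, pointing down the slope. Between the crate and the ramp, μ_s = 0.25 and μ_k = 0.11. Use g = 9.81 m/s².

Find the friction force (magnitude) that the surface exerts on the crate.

The normal reaction is N = m g cos θ = 557.2 N.
For equilibrium along the incline the friction force must supply f = m g sin θ + P = 218.3 + 71 = 289.3 N (positive meaning up-slope).
Maximum static friction available: μ_s N = 0.25 × 557.2 = 139.3 N.
Since |289.3| > 139.3 N, static friction cannot hold it; the crate slides down the incline and kinetic friction applies: f = μ_k N = 0.11 × 557.2 = 61.3 N.

f ≈ 61.3 N (up the incline)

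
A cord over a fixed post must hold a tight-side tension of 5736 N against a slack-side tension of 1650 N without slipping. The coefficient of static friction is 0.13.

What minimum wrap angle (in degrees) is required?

β_min ≈ 549°

T₂/T₁ = e^{μβ} → β = ln(T₂/T₁)/μ.
β = ln(5736/1650)/0.13 = 1.246/0.13 = 9.585 rad.
In degrees: β = 9.585 × 180/π = 549°.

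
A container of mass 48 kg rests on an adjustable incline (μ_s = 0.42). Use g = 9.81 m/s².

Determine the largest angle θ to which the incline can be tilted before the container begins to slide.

At the slip threshold, m g sin θ = μ_s · m g cos θ, so tan θ = μ_s.
θ_max = arctan(0.42) = 22.8°.

θ_max ≈ 22.8°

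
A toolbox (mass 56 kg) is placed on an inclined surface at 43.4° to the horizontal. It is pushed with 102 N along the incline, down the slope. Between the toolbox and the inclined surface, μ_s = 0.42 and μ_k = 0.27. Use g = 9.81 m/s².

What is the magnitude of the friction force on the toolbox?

The normal reaction is N = m g cos θ = 399.2 N.
Parallel to the incline, ΣF = 0 gives f = m g sin θ + P = 377.5 + 102 = 479.5 N (up-slope positive).
Maximum static friction available: μ_s N = 0.42 × 399.2 = 167.6 N.
Since |479.5| > 167.6 N, static friction cannot hold it; the toolbox slides down the incline and kinetic friction applies: f = μ_k N = 0.27 × 399.2 = 108 N.

f ≈ 108 N (up the incline)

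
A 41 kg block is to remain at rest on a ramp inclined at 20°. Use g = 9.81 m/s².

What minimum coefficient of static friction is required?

μ_s,min ≈ 0.364

At the slip threshold m g sin θ = μ_s m g cos θ, so μ_s,min = tan θ.
μ_s,min = tan 20° = 0.364.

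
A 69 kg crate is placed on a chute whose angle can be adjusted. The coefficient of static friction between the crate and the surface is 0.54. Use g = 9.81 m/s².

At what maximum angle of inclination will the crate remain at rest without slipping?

At the slip threshold, m g sin θ = μ_s · m g cos θ, so tan θ = μ_s.
θ_max = arctan(0.54) = 28.4°.

θ_max ≈ 28.4°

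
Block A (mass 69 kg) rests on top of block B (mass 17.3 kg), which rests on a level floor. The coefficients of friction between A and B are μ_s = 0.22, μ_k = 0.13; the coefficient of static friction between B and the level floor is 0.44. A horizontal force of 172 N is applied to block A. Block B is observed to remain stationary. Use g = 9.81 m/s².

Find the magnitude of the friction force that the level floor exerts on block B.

f ≈ 88 N

The normal force B exerts on A is simply A's weight, N₁ = 676.9 N.
Maximum static friction on A from B: μ_s N₁ = 0.22×676.9 = 148.9 N.
P = 172 N exceeds that limit, so A slips over B and the interface friction becomes kinetic: f₁ = μ_k N₁ = 0.13×676.9 = 88 N.
By Newton's third law B feels 88 N forward from A. With B stationary, the floor's static friction on B balances it: f₂ = 88 N (well within μ_s(m_A+m_B)g = 372.5 N).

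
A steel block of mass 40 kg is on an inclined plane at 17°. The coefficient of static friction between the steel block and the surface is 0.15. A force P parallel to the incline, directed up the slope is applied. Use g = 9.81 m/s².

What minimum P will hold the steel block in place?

The steel block tends to slide down (tan θ > μ_s), so at the point of impending slip friction acts up-slope at its limit: f = μ_s N.
P is parallel to the surface, so N = m g cos θ = 375 N.
Along the incline: P + μ_s N = m g sin θ, so P = 115 − 0.15×375 = 58.4 N.

P_min ≈ 58.4 N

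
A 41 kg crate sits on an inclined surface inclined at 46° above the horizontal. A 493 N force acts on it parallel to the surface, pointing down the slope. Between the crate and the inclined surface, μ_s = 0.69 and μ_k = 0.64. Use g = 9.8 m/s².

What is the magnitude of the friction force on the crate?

f ≈ 179 N (up the incline)

Perpendicular to the surface, N = m g cos θ = 41·9.8·cos 46° = 279.1 N.
For equilibrium along the incline the friction force must supply f = m g sin θ + P = 289 + 493 = 782 N (positive meaning up-slope).
Maximum static friction available: μ_s N = 0.69 × 279.1 = 192.6 N.
|782| exceeds 192.6 N, so the crate slips down-slope; friction is kinetic, f = μ_k N = 0.64×279.1 = 179 N.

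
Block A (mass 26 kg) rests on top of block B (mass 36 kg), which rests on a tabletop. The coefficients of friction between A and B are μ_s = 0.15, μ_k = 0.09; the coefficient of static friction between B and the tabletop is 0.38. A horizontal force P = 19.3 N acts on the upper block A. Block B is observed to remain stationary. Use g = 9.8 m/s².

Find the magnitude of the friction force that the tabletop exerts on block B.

The normal force B exerts on A is simply A's weight, N₁ = 254.8 N.
Maximum static friction on A from B: μ_s N₁ = 0.15×254.8 = 38.22 N.
Since P = 19.3 N ≤ 38.22 N, A does not slip on B; friction on A equals P = 19.3 N.
By Newton's third law B feels 19.3 N forward from A. With B stationary, the floor's static friction on B balances it: f₂ = 19.3 N (well within μ_s(m_A+m_B)g = 230.9 N).

f ≈ 19.3 N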